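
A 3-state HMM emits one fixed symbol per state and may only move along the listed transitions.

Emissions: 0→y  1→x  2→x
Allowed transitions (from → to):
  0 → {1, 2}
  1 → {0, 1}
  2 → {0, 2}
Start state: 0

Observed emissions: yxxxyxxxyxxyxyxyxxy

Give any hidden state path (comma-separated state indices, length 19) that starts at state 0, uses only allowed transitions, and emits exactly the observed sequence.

0,1,1,1,0,1,1,1,0,2,2,0,1,0,2,0,1,1,0

  t0 'y' -> {0}, take 0 (start)
  t1 'x' -> {1,2}, take 1 (0->1 ok)
  t2 'x' -> {1,2}, take 1 (1->1 ok)
  t3 'x' -> {1,2}, take 1 (1->1 ok)
  t4 'y' -> {0}, take 0 (1->0 ok)
  t5 'x' -> {1,2}, take 1 (0->1 ok)
  t6 'x' -> {1,2}, take 1 (1->1 ok)
  t7 'x' -> {1,2}, take 1 (1->1 ok)
  t8 'y' -> {0}, take 0 (1->0 ok)
  t9 'x' -> {1,2}, take 2 (0->2 ok)
  t10 'x' -> {1,2}, take 2 (2->2 ok)
  t11 'y' -> {0}, take 0 (2->0 ok)
  t12 'x' -> {1,2}, take 1 (0->1 ok)
  t13 'y' -> {0}, take 0 (1->0 ok)
  t14 'x' -> {1,2}, take 2 (0->2 ok)
  t15 'y' -> {0}, take 0 (2->0 ok)
  t16 'x' -> {1,2}, take 1 (0->1 ok)
  t17 'x' -> {1,2}, take 1 (1->1 ok)
  t18 'y' -> {0}, take 0 (1->0 ok)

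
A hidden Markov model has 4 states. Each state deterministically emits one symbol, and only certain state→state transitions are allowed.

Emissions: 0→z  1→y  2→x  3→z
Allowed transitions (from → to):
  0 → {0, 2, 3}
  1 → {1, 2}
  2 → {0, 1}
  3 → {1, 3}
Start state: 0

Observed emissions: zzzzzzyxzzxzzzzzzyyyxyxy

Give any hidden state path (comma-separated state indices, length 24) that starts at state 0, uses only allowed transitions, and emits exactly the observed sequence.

0,0,0,3,3,3,1,2,0,0,2,0,0,0,0,0,3,1,1,1,2,1,2,1

  [0] z  {0,3}  => 0  start
  [1] z  {0,3}  => 0  0->0 ok
  [2] z  {0,3}  => 0  0->0 ok
  [3] z  {0,3}  => 3  0->3 ok
  [4] z  {0,3}  => 3  3->3 ok
  [5] z  {0,3}  => 3  3->3 ok
  [6] y  {1}  => 1  3->1 ok
  [7] x  {2}  => 2  1->2 ok
  [8] z  {0,3}  => 0  2->0 ok
  [9] z  {0,3}  => 0  0->0 ok
  [10] x  {2}  => 2  0->2 ok
  [11] z  {0,3}  => 0  2->0 ok
  [12] z  {0,3}  => 0  0->0 ok
  [13] z  {0,3}  => 0  0->0 ok
  [14] z  {0,3}  => 0  0->0 ok
  [15] z  {0,3}  => 0  0->0 ok
  [16] z  {0,3}  => 3  0->3 ok
  [17] y  {1}  => 1  3->1 ok
  [18] y  {1}  => 1  1->1 ok
  [19] y  {1}  => 1  1->1 ok
  [20] x  {2}  => 2  1->2 ok
  [21] y  {1}  => 1  2->1 ok
  [22] x  {2}  => 2  1->2 ok
  [23] y  {1}  => 1  2->1 ok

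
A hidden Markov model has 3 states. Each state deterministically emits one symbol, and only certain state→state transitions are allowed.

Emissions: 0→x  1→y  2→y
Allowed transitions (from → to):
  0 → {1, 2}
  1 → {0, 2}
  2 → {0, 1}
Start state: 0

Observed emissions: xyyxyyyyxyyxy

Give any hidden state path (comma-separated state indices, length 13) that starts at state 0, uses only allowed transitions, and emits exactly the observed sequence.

0,1,2,0,1,2,1,2,0,2,1,0,2

  0: obs=x cand={0} pick 0 [start]
  1: obs=y cand={1,2} pick 1 [0->1 ok]
  2: obs=y cand={1,2} pick 2 [1->2 ok]
  3: obs=x cand={0} pick 0 [2->0 ok]
  4: obs=y cand={1,2} pick 1 [0->1 ok]
  5: obs=y cand={1,2} pick 2 [1->2 ok]
  6: obs=y cand={1,2} pick 1 [2->1 ok]
  7: obs=y cand={1,2} pick 2 [1->2 ok]
  8: obs=x cand={0} pick 0 [2->0 ok]
  9: obs=y cand={1,2} pick 2 [0->2 ok]
  10: obs=y cand={1,2} pick 1 [2->1 ok]
  11: obs=x cand={0} pick 0 [1->0 ok]
  12: obs=y cand={1,2} pick 2 [0->2 ok]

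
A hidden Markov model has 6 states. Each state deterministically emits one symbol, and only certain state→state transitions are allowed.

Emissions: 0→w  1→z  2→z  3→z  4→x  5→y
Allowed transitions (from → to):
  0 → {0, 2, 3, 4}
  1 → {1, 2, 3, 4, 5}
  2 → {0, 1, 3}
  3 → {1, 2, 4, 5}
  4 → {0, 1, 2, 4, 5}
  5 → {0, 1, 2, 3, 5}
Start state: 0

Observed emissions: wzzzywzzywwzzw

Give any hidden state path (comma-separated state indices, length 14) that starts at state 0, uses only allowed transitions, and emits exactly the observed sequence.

  [0] w  {0}  => 0  start
  [1] z  {1,2,3}  => 3  0->3 ok
  [2] z  {1,2,3}  => 2  3->2 ok
  [3] z  {1,2,3}  => 3  2->3 ok
  [4] y  {5}  => 5  3->5 ok
  [5] w  {0}  => 0  5->0 ok
  [6] z  {1,2,3}  => 3  0->3 ok
  [7] z  {1,2,3}  => 1  3->1 ok
  [8] y  {5}  => 5  1->5 ok
  [9] w  {0}  => 0  5->0 ok
  [10] w  {0}  => 0  0->0 ok
  [11] z  {1,2,3}  => 3  0->3 ok
  [12] z  {1,2,3}  => 2  3->2 ok
  [13] w  {0}  => 0  2->0 ok

0,3,2,3,5,0,3,1,5,0,0,3,2,0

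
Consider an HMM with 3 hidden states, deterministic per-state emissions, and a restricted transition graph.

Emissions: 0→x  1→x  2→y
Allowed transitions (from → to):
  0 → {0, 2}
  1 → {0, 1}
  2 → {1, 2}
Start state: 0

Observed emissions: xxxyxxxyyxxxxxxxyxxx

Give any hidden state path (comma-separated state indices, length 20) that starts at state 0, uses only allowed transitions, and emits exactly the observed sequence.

0,0,0,2,1,0,0,2,2,1,1,1,1,0,0,0,2,1,1,1

  0: obs=x cand={0,1} pick 0 [start]
  1: obs=x cand={0,1} pick 0 [0->0 ok]
  2: obs=x cand={0,1} pick 0 [0->0 ok]
  3: obs=y cand={2} pick 2 [0->2 ok]
  4: obs=x cand={0,1} pick 1 [2->1 ok]
  5: obs=x cand={0,1} pick 0 [1->0 ok]
  6: obs=x cand={0,1} pick 0 [0->0 ok]
  7: obs=y cand={2} pick 2 [0->2 ok]
  8: obs=y cand={2} pick 2 [2->2 ok]
  9: obs=x cand={0,1} pick 1 [2->1 ok]
  10: obs=x cand={0,1} pick 1 [1->1 ok]
  11: obs=x cand={0,1} pick 1 [1->1 ok]
  12: obs=x cand={0,1} pick 1 [1->1 ok]
  13: obs=x cand={0,1} pick 0 [1->0 ok]
  14: obs=x cand={0,1} pick 0 [0->0 ok]
  15: obs=x cand={0,1} pick 0 [0->0 ok]
  16: obs=y cand={2} pick 2 [0->2 ok]
  17: obs=x cand={0,1} pick 1 [2->1 ok]
  18: obs=x cand={0,1} pick 1 [1->1 ok]
  19: obs=x cand={0,1} pick 1 [1->1 ok]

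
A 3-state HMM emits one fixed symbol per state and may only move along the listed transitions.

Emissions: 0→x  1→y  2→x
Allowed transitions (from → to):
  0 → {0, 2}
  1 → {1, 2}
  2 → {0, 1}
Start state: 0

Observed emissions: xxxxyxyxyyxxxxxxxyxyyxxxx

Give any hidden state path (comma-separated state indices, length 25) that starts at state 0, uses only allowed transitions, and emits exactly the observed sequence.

0,2,0,2,1,2,1,2,1,1,2,0,0,2,0,0,2,1,2,1,1,2,0,0,0

  t0 'x' -> {0,2}, take 0 (start)
  t1 'x' -> {0,2}, take 2 (0->2 ok)
  t2 'x' -> {0,2}, take 0 (2->0 ok)
  t3 'x' -> {0,2}, take 2 (0->2 ok)
  t4 'y' -> {1}, take 1 (2->1 ok)
  t5 'x' -> {0,2}, take 2 (1->2 ok)
  t6 'y' -> {1}, take 1 (2->1 ok)
  t7 'x' -> {0,2}, take 2 (1->2 ok)
  t8 'y' -> {1}, take 1 (2->1 ok)
  t9 'y' -> {1}, take 1 (1->1 ok)
  t10 'x' -> {0,2}, take 2 (1->2 ok)
  t11 'x' -> {0,2}, take 0 (2->0 ok)
  t12 'x' -> {0,2}, take 0 (0->0 ok)
  t13 'x' -> {0,2}, take 2 (0->2 ok)
  t14 'x' -> {0,2}, take 0 (2->0 ok)
  t15 'x' -> {0,2}, take 0 (0->0 ok)
  t16 'x' -> {0,2}, take 2 (0->2 ok)
  t17 'y' -> {1}, take 1 (2->1 ok)
  t18 'x' -> {0,2}, take 2 (1->2 ok)
  t19 'y' -> {1}, take 1 (2->1 ok)
  t20 'y' -> {1}, take 1 (1->1 ok)
  t21 'x' -> {0,2}, take 2 (1->2 ok)
  t22 'x' -> {0,2}, take 0 (2->0 ok)
  t23 'x' -> {0,2}, take 0 (0->0 ok)
  t24 'x' -> {0,2}, take 0 (0->0 ok)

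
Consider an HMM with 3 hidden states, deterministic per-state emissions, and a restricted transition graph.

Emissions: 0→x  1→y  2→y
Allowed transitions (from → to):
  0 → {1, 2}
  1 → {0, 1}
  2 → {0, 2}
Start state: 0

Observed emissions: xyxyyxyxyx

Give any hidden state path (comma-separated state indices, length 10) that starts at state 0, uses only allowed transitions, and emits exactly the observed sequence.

  [0] x  {0}  => 0  start
  [1] y  {1,2}  => 2  0->2 ok
  [2] x  {0}  => 0  2->0 ok
  [3] y  {1,2}  => 1  0->1 ok
  [4] y  {1,2}  => 1  1->1 ok
  [5] x  {0}  => 0  1->0 ok
  [6] y  {1,2}  => 1  0->1 ok
  [7] x  {0}  => 0  1->0 ok
  [8] y  {1,2}  => 1  0->1 ok
  [9] x  {0}  => 0  1->0 ok

0,2,0,1,1,0,1,0,1,0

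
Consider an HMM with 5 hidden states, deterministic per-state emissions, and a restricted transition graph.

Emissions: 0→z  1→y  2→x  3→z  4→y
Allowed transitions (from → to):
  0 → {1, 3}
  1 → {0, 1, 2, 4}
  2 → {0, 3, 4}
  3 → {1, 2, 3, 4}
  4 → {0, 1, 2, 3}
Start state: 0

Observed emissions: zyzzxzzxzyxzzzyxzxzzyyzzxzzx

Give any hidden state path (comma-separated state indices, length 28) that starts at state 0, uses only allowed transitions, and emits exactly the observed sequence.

0,1,0,3,2,0,3,2,3,4,2,3,3,3,4,2,3,2,0,3,4,1,0,3,2,0,3,2

  pos 0: z in {0,3}, choose 0; start
  pos 1: y in {1,4}, choose 1; 0->1 ok
  pos 2: z in {0,3}, choose 0; 1->0 ok
  pos 3: z in {0,3}, choose 3; 0->3 ok
  pos 4: x in {2}, choose 2; 3->2 ok
  pos 5: z in {0,3}, choose 0; 2->0 ok
  pos 6: z in {0,3}, choose 3; 0->3 ok
  pos 7: x in {2}, choose 2; 3->2 ok
  pos 8: z in {0,3}, choose 3; 2->3 ok
  pos 9: y in {1,4}, choose 4; 3->4 ok
  pos 10: x in {2}, choose 2; 4->2 ok
  pos 11: z in {0,3}, choose 3; 2->3 ok
  pos 12: z in {0,3}, choose 3; 3->3 ok
  pos 13: z in {0,3}, choose 3; 3->3 ok
  pos 14: y in {1,4}, choose 4; 3->4 ok
  pos 15: x in {2}, choose 2; 4->2 ok
  pos 16: z in {0,3}, choose 3; 2->3 ok
  pos 17: x in {2}, choose 2; 3->2 ok
  pos 18: z in {0,3}, choose 0; 2->0 ok
  pos 19: z in {0,3}, choose 3; 0->3 ok
  pos 20: y in {1,4}, choose 4; 3->4 ok
  pos 21: y in {1,4}, choose 1; 4->1 ok
  pos 22: z in {0,3}, choose 0; 1->0 ok
  pos 23: z in {0,3}, choose 3; 0->3 ok
  pos 24: x in {2}, choose 2; 3->2 ok
  pos 25: z in {0,3}, choose 0; 2->0 ok
  pos 26: z in {0,3}, choose 3; 0->3 ok
  pos 27: x in {2}, choose 2; 3->2 ok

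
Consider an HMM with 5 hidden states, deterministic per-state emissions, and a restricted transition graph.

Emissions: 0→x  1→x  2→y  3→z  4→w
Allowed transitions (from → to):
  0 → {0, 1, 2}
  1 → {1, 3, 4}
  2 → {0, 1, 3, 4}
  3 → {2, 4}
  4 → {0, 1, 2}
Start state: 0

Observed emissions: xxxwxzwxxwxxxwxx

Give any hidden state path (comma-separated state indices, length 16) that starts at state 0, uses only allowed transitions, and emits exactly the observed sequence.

  t0 'x' -> {0,1}, take 0 (start)
  t1 'x' -> {0,1}, take 1 (0->1 ok)
  t2 'x' -> {0,1}, take 1 (1->1 ok)
  t3 'w' -> {4}, take 4 (1->4 ok)
  t4 'x' -> {0,1}, take 1 (4->1 ok)
  t5 'z' -> {3}, take 3 (1->3 ok)
  t6 'w' -> {4}, take 4 (3->4 ok)
  t7 'x' -> {0,1}, take 1 (4->1 ok)
  t8 'x' -> {0,1}, take 1 (1->1 ok)
  t9 'w' -> {4}, take 4 (1->4 ok)
  t10 'x' -> {0,1}, take 0 (4->0 ok)
  t11 'x' -> {0,1}, take 1 (0->1 ok)
  t12 'x' -> {0,1}, take 1 (1->1 ok)
  t13 'w' -> {4}, take 4 (1->4 ok)
  t14 'x' -> {0,1}, take 0 (4->0 ok)
  t15 'x' -> {0,1}, take 1 (0->1 ok)

0,1,1,4,1,3,4,1,1,4,0,1,1,4,0,1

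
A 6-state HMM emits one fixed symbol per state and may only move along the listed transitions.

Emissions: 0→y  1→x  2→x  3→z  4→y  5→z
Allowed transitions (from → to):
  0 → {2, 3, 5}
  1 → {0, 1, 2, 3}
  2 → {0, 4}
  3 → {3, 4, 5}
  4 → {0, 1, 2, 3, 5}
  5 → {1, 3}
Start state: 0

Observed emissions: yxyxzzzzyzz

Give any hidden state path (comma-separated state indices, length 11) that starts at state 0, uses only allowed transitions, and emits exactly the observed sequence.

  t0 'y' -> {0,4}, take 0 (start)
  t1 'x' -> {1,2}, take 2 (0->2 ok)
  t2 'y' -> {0,4}, take 4 (2->4 ok)
  t3 'x' -> {1,2}, take 1 (4->1 ok)
  t4 'z' -> {3,5}, take 3 (1->3 ok)
  t5 'z' -> {3,5}, take 3 (3->3 ok)
  t6 'z' -> {3,5}, take 5 (3->5 ok)
  t7 'z' -> {3,5}, take 3 (5->3 ok)
  t8 'y' -> {0,4}, take 4 (3->4 ok)
  t9 'z' -> {3,5}, take 5 (4->5 ok)
  t10 'z' -> {3,5}, take 3 (5->3 ok)

0,2,4,1,3,3,5,3,4,5,3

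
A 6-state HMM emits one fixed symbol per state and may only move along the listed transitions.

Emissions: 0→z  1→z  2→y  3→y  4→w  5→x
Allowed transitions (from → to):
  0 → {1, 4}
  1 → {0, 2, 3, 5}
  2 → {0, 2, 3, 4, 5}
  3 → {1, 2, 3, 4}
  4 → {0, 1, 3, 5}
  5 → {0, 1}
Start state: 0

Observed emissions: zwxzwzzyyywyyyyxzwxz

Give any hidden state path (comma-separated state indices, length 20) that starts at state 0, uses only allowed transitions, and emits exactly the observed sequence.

0,4,5,0,4,0,1,3,2,3,4,3,2,3,2,5,0,4,5,0

  pos 0: z in {0,1}, choose 0; start
  pos 1: w in {4}, choose 4; 0->4 ok
  pos 2: x in {5}, choose 5; 4->5 ok
  pos 3: z in {0,1}, choose 0; 5->0 ok
  pos 4: w in {4}, choose 4; 0->4 ok
  pos 5: z in {0,1}, choose 0; 4->0 ok
  pos 6: z in {0,1}, choose 1; 0->1 ok
  pos 7: y in {2,3}, choose 3; 1->3 ok
  pos 8: y in {2,3}, choose 2; 3->2 ok
  pos 9: y in {2,3}, choose 3; 2->3 ok
  pos 10: w in {4}, choose 4; 3->4 ok
  pos 11: y in {2,3}, choose 3; 4->3 ok
  pos 12: y in {2,3}, choose 2; 3->2 ok
  pos 13: y in {2,3}, choose 3; 2->3 ok
  pos 14: y in {2,3}, choose 2; 3->2 ok
  pos 15: x in {5}, choose 5; 2->5 ok
  pos 16: z in {0,1}, choose 0; 5->0 ok
  pos 17: w in {4}, choose 4; 0->4 ok
  pos 18: x in {5}, choose 5; 4->5 ok
  pos 19: z in {0,1}, choose 0; 5->0 ok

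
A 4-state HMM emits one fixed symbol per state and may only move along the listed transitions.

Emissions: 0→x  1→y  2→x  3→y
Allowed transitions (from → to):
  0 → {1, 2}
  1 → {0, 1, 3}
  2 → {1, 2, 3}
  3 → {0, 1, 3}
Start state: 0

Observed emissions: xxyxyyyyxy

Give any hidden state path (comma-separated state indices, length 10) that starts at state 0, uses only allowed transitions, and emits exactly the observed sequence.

0,2,1,0,1,3,1,1,0,1

  t0 'x' -> {0,2}, take 0 (start)
  t1 'x' -> {0,2}, take 2 (0->2 ok)
  t2 'y' -> {1,3}, take 1 (2->1 ok)
  t3 'x' -> {0,2}, take 0 (1->0 ok)
  t4 'y' -> {1,3}, take 1 (0->1 ok)
  t5 'y' -> {1,3}, take 3 (1->3 ok)
  t6 'y' -> {1,3}, take 1 (3->1 ok)
  t7 'y' -> {1,3}, take 1 (1->1 ok)
  t8 'x' -> {0,2}, take 0 (1->0 ok)
  t9 'y' -> {1,3}, take 1 (0->1 ok)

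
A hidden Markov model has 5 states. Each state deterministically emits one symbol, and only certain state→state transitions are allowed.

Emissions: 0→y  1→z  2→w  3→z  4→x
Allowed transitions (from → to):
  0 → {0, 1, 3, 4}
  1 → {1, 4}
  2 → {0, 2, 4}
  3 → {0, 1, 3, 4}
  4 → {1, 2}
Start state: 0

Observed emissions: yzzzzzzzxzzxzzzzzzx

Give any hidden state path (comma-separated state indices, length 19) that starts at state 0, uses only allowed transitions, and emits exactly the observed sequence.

0,3,3,3,3,3,3,3,4,1,1,4,1,1,1,1,1,1,4

  0: obs=y cand={0} pick 0 [start]
  1: obs=z cand={1,3} pick 3 [0->3 ok]
  2: obs=z cand={1,3} pick 3 [3->3 ok]
  3: obs=z cand={1,3} pick 3 [3->3 ok]
  4: obs=z cand={1,3} pick 3 [3->3 ok]
  5: obs=z cand={1,3} pick 3 [3->3 ok]
  6: obs=z cand={1,3} pick 3 [3->3 ok]
  7: obs=z cand={1,3} pick 3 [3->3 ok]
  8: obs=x cand={4} pick 4 [3->4 ok]
  9: obs=z cand={1,3} pick 1 [4->1 ok]
  10: obs=z cand={1,3} pick 1 [1->1 ok]
  11: obs=x cand={4} pick 4 [1->4 ok]
  12: obs=z cand={1,3} pick 1 [4->1 ok]
  13: obs=z cand={1,3} pick 1 [1->1 ok]
  14: obs=z cand={1,3} pick 1 [1->1 ok]
  15: obs=z cand={1,3} pick 1 [1->1 ok]
  16: obs=z cand={1,3} pick 1 [1->1 ok]
  17: obs=z cand={1,3} pick 1 [1->1 ok]
  18: obs=x cand={4} pick 4 [1->4 ok]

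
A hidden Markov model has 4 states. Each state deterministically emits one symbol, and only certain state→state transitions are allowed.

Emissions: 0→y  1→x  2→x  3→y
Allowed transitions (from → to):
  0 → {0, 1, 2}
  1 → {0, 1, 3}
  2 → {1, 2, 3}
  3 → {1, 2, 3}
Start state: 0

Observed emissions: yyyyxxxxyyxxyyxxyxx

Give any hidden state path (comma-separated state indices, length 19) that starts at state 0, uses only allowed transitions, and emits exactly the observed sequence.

0,0,0,0,2,2,2,1,3,3,2,1,0,0,2,1,3,1,1

  t0 'y' -> {0,3}, take 0 (start)
  t1 'y' -> {0,3}, take 0 (0->0 ok)
  t2 'y' -> {0,3}, take 0 (0->0 ok)
  t3 'y' -> {0,3}, take 0 (0->0 ok)
  t4 'x' -> {1,2}, take 2 (0->2 ok)
  t5 'x' -> {1,2}, take 2 (2->2 ok)
  t6 'x' -> {1,2}, take 2 (2->2 ok)
  t7 'x' -> {1,2}, take 1 (2->1 ok)
  t8 'y' -> {0,3}, take 3 (1->3 ok)
  t9 'y' -> {0,3}, take 3 (3->3 ok)
  t10 'x' -> {1,2}, take 2 (3->2 ok)
  t11 'x' -> {1,2}, take 1 (2->1 ok)
  t12 'y' -> {0,3}, take 0 (1->0 ok)
  t13 'y' -> {0,3}, take 0 (0->0 ok)
  t14 'x' -> {1,2}, take 2 (0->2 ok)
  t15 'x' -> {1,2}, take 1 (2->1 ok)
  t16 'y' -> {0,3}, take 3 (1->3 ok)
  t17 'x' -> {1,2}, take 1 (3->1 ok)
  t18 'x' -> {1,2}, take 1 (1->1 ok)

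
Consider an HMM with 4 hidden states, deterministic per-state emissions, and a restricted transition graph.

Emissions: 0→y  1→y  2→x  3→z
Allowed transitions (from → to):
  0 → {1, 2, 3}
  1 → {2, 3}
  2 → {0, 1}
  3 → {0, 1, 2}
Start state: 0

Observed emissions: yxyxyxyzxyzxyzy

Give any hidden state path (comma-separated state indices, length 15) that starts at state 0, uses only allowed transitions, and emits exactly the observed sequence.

  t0 'y' -> {0,1}, take 0 (start)
  t1 'x' -> {2}, take 2 (0->2 ok)
  t2 'y' -> {0,1}, take 0 (2->0 ok)
  t3 'x' -> {2}, take 2 (0->2 ok)
  t4 'y' -> {0,1}, take 1 (2->1 ok)
  t5 'x' -> {2}, take 2 (1->2 ok)
  t6 'y' -> {0,1}, take 1 (2->1 ok)
  t7 'z' -> {3}, take 3 (1->3 ok)
  t8 'x' -> {2}, take 2 (3->2 ok)
  t9 'y' -> {0,1}, take 1 (2->1 ok)
  t10 'z' -> {3}, take 3 (1->3 ok)
  t11 'x' -> {2}, take 2 (3->2 ok)
  t12 'y' -> {0,1}, take 1 (2->1 ok)
  t13 'z' -> {3}, take 3 (1->3 ok)
  t14 'y' -> {0,1}, take 1 (3->1 ok)

0,2,0,2,1,2,1,3,2,1,3,2,1,3,1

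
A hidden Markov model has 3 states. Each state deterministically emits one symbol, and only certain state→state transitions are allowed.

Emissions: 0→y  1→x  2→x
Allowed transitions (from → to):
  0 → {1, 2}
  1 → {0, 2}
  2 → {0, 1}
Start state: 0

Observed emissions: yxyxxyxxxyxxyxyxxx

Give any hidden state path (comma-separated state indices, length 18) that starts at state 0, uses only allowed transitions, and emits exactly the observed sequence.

0,1,0,2,1,0,1,2,1,0,2,1,0,2,0,2,1,2

  pos 0: y in {0}, choose 0; start
  pos 1: x in {1,2}, choose 1; 0->1 ok
  pos 2: y in {0}, choose 0; 1->0 ok
  pos 3: x in {1,2}, choose 2; 0->2 ok
  pos 4: x in {1,2}, choose 1; 2->1 ok
  pos 5: y in {0}, choose 0; 1->0 ok
  pos 6: x in {1,2}, choose 1; 0->1 ok
  pos 7: x in {1,2}, choose 2; 1->2 ok
  pos 8: x in {1,2}, choose 1; 2->1 ok
  pos 9: y in {0}, choose 0; 1->0 ok
  pos 10: x in {1,2}, choose 2; 0->2 ok
  pos 11: x in {1,2}, choose 1; 2->1 ok
  pos 12: y in {0}, choose 0; 1->0 ok
  pos 13: x in {1,2}, choose 2; 0->2 ok
  pos 14: y in {0}, choose 0; 2->0 ok
  pos 15: x in {1,2}, choose 2; 0->2 ok
  pos 16: x in {1,2}, choose 1; 2->1 ok
  pos 17: x in {1,2}, choose 2; 1->2 ok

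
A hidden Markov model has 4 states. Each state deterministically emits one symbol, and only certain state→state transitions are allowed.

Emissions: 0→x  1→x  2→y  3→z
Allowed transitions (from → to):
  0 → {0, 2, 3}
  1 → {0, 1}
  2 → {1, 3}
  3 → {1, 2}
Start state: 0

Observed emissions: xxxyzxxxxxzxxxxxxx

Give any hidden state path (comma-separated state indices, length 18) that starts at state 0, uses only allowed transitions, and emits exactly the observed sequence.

  0: obs=x cand={0,1} pick 0 [start]
  1: obs=x cand={0,1} pick 0 [0->0 ok]
  2: obs=x cand={0,1} pick 0 [0->0 ok]
  3: obs=y cand={2} pick 2 [0->2 ok]
  4: obs=z cand={3} pick 3 [2->3 ok]
  5: obs=x cand={0,1} pick 1 [3->1 ok]
  6: obs=x cand={0,1} pick 1 [1->1 ok]
  7: obs=x cand={0,1} pick 0 [1->0 ok]
  8: obs=x cand={0,1} pick 0 [0->0 ok]
  9: obs=x cand={0,1} pick 0 [0->0 ok]
  10: obs=z cand={3} pick 3 [0->3 ok]
  11: obs=x cand={0,1} pick 1 [3->1 ok]
  12: obs=x cand={0,1} pick 1 [1->1 ok]
  13: obs=x cand={0,1} pick 1 [1->1 ok]
  14: obs=x cand={0,1} pick 1 [1->1 ok]
  15: obs=x cand={0,1} pick 0 [1->0 ok]
  16: obs=x cand={0,1} pick 0 [0->0 ok]
  17: obs=x cand={0,1} pick 0 [0->0 ok]

0,0,0,2,3,1,1,0,0,0,3,1,1,1,1,0,0,0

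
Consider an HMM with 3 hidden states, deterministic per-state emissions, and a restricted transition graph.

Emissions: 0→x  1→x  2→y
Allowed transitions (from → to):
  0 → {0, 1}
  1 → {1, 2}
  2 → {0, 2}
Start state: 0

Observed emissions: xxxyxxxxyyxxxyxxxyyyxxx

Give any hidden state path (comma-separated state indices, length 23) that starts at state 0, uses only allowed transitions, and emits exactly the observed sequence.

  0: obs=x cand={0,1} pick 0 [start]
  1: obs=x cand={0,1} pick 0 [0->0 ok]
  2: obs=x cand={0,1} pick 1 [0->1 ok]
  3: obs=y cand={2} pick 2 [1->2 ok]
  4: obs=x cand={0,1} pick 0 [2->0 ok]
  5: obs=x cand={0,1} pick 1 [0->1 ok]
  6: obs=x cand={0,1} pick 1 [1->1 ok]
  7: obs=x cand={0,1} pick 1 [1->1 ok]
  8: obs=y cand={2} pick 2 [1->2 ok]
  9: obs=y cand={2} pick 2 [2->2 ok]
  10: obs=x cand={0,1} pick 0 [2->0 ok]
  11: obs=x cand={0,1} pick 1 [0->1 ok]
  12: obs=x cand={0,1} pick 1 [1->1 ok]
  13: obs=y cand={2} pick 2 [1->2 ok]
  14: obs=x cand={0,1} pick 0 [2->0 ok]
  15: obs=x cand={0,1} pick 0 [0->0 ok]
  16: obs=x cand={0,1} pick 1 [0->1 ok]
  17: obs=y cand={2} pick 2 [1->2 ok]
  18: obs=y cand={2} pick 2 [2->2 ok]
  19: obs=y cand={2} pick 2 [2->2 ok]
  20: obs=x cand={0,1} pick 0 [2->0 ok]
  21: obs=x cand={0,1} pick 0 [0->0 ok]
  22: obs=x cand={0,1} pick 0 [0->0 ok]

0,0,1,2,0,1,1,1,2,2,0,1,1,2,0,0,1,2,2,2,0,0,0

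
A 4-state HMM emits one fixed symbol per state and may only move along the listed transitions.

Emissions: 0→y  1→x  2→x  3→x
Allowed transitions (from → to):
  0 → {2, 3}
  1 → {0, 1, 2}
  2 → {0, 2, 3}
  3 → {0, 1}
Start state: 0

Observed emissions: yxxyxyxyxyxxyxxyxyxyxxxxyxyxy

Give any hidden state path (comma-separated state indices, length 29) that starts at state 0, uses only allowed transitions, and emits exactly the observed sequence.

  0: obs=y cand={0} pick 0 [start]
  1: obs=x cand={1,2,3} pick 2 [0->2 ok]
  2: obs=x cand={1,2,3} pick 2 [2->2 ok]
  3: obs=y cand={0} pick 0 [2->0 ok]
  4: obs=x cand={1,2,3} pick 2 [0->2 ok]
  5: obs=y cand={0} pick 0 [2->0 ok]
  6: obs=x cand={1,2,3} pick 3 [0->3 ok]
  7: obs=y cand={0} pick 0 [3->0 ok]
  8: obs=x cand={1,2,3} pick 3 [0->3 ok]
  9: obs=y cand={0} pick 0 [3->0 ok]
  10: obs=x cand={1,2,3} pick 3 [0->3 ok]
  11: obs=x cand={1,2,3} pick 1 [3->1 ok]
  12: obs=y cand={0} pick 0 [1->0 ok]
  13: obs=x cand={1,2,3} pick 3 [0->3 ok]
  14: obs=x cand={1,2,3} pick 1 [3->1 ok]
  15: obs=y cand={0} pick 0 [1->0 ok]
  16: obs=x cand={1,2,3} pick 3 [0->3 ok]
  17: obs=y cand={0} pick 0 [3->0 ok]
  18: obs=x cand={1,2,3} pick 3 [0->3 ok]
  19: obs=y cand={0} pick 0 [3->0 ok]
  20: obs=x cand={1,2,3} pick 3 [0->3 ok]
  21: obs=x cand={1,2,3} pick 1 [3->1 ok]
  22: obs=x cand={1,2,3} pick 2 [1->2 ok]
  23: obs=x cand={1,2,3} pick 3 [2->3 ok]
  24: obs=y cand={0} pick 0 [3->0 ok]
  25: obs=x cand={1,2,3} pick 3 [0->3 ok]
  26: obs=y cand={0} pick 0 [3->0 ok]
  27: obs=x cand={1,2,3} pick 2 [0->2 ok]
  28: obs=y cand={0} pick 0 [2->0 ok]

0,2,2,0,2,0,3,0,3,0,3,1,0,3,1,0,3,0,3,0,3,1,2,3,0,3,0,2,0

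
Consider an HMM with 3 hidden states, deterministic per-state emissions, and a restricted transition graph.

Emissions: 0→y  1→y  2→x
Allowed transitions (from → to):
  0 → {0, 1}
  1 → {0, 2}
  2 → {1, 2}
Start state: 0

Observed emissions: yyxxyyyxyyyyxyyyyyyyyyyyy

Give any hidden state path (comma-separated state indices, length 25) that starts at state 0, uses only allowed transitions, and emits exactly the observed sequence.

0,1,2,2,1,0,1,2,1,0,0,1,2,1,0,0,1,0,0,0,1,0,0,0,1

  0: obs=y cand={0,1} pick 0 [start]
  1: obs=y cand={0,1} pick 1 [0->1 ok]
  2: obs=x cand={2} pick 2 [1->2 ok]
  3: obs=x cand={2} pick 2 [2->2 ok]
  4: obs=y cand={0,1} pick 1 [2->1 ok]
  5: obs=y cand={0,1} pick 0 [1->0 ok]
  6: obs=y cand={0,1} pick 1 [0->1 ok]
  7: obs=x cand={2} pick 2 [1->2 ok]
  8: obs=y cand={0,1} pick 1 [2->1 ok]
  9: obs=y cand={0,1} pick 0 [1->0 ok]
  10: obs=y cand={0,1} pick 0 [0->0 ok]
  11: obs=y cand={0,1} pick 1 [0->1 ok]
  12: obs=x cand={2} pick 2 [1->2 ok]
  13: obs=y cand={0,1} pick 1 [2->1 ok]
  14: obs=y cand={0,1} pick 0 [1->0 ok]
  15: obs=y cand={0,1} pick 0 [0->0 ok]
  16: obs=y cand={0,1} pick 1 [0->1 ok]
  17: obs=y cand={0,1} pick 0 [1->0 ok]
  18: obs=y cand={0,1} pick 0 [0->0 ok]
  19: obs=y cand={0,1} pick 0 [0->0 ok]
  20: obs=y cand={0,1} pick 1 [0->1 ok]
  21: obs=y cand={0,1} pick 0 [1->0 ok]
  22: obs=y cand={0,1} pick 0 [0->0 ok]
  23: obs=y cand={0,1} pick 0 [0->0 ok]
  24: obs=y cand={0,1} pick 1 [0->1 ok]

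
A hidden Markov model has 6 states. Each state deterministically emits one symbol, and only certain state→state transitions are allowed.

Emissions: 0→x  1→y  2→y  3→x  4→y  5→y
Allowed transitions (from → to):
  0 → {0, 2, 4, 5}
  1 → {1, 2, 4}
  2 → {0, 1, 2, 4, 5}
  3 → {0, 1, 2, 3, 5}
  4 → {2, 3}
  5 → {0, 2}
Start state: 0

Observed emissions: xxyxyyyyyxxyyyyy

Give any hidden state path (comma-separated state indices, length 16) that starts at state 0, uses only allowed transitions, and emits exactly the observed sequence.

0,0,4,3,2,1,2,1,4,3,3,2,1,2,2,1

  pos 0: x in {0,3}, choose 0; start
  pos 1: x in {0,3}, choose 0; 0->0 ok
  pos 2: y in {1,2,4,5}, choose 4; 0->4 ok
  pos 3: x in {0,3}, choose 3; 4->3 ok
  pos 4: y in {1,2,4,5}, choose 2; 3->2 ok
  pos 5: y in {1,2,4,5}, choose 1; 2->1 ok
  pos 6: y in {1,2,4,5}, choose 2; 1->2 ok
  pos 7: y in {1,2,4,5}, choose 1; 2->1 ok
  pos 8: y in {1,2,4,5}, choose 4; 1->4 ok
  pos 9: x in {0,3}, choose 3; 4->3 ok
  pos 10: x in {0,3}, choose 3; 3->3 ok
  pos 11: y in {1,2,4,5}, choose 2; 3->2 ok
  pos 12: y in {1,2,4,5}, choose 1; 2->1 ok
  pos 13: y in {1,2,4,5}, choose 2; 1->2 ok
  pos 14: y in {1,2,4,5}, choose 2; 2->2 ok
  pos 15: y in {1,2,4,5}, choose 1; 2->1 ok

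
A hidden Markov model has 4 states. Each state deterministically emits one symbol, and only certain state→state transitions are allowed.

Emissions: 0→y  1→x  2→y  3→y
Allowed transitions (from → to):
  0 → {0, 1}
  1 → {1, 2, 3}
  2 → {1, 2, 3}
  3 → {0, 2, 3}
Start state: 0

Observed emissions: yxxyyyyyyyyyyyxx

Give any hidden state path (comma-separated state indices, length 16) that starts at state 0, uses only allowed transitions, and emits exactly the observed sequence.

  0: obs=y cand={0,2,3} pick 0 [start]
  1: obs=x cand={1} pick 1 [0->1 ok]
  2: obs=x cand={1} pick 1 [1->1 ok]
  3: obs=y cand={0,2,3} pick 3 [1->3 ok]
  4: obs=y cand={0,2,3} pick 2 [3->2 ok]
  5: obs=y cand={0,2,3} pick 2 [2->2 ok]
  6: obs=y cand={0,2,3} pick 3 [2->3 ok]
  7: obs=y cand={0,2,3} pick 3 [3->3 ok]
  8: obs=y cand={0,2,3} pick 2 [3->2 ok]
  9: obs=y cand={0,2,3} pick 3 [2->3 ok]
  10: obs=y cand={0,2,3} pick 3 [3->3 ok]
  11: obs=y cand={0,2,3} pick 0 [3->0 ok]
  12: obs=y cand={0,2,3} pick 0 [0->0 ok]
  13: obs=y cand={0,2,3} pick 0 [0->0 ok]
  14: obs=x cand={1} pick 1 [0->1 ok]
  15: obs=x cand={1} pick 1 [1->1 ok]

0,1,1,3,2,2,3,3,2,3,3,0,0,0,1,1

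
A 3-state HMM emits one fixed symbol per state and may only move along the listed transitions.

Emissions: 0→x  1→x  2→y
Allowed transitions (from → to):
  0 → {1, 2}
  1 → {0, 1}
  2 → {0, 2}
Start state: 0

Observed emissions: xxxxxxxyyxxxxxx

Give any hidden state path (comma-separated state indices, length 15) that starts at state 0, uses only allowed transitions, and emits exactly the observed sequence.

  [0] x  {0,1}  => 0  start
  [1] x  {0,1}  => 1  0->1 ok
  [2] x  {0,1}  => 1  1->1 ok
  [3] x  {0,1}  => 1  1->1 ok
  [4] x  {0,1}  => 0  1->0 ok
  [5] x  {0,1}  => 1  0->1 ok
  [6] x  {0,1}  => 0  1->0 ok
  [7] y  {2}  => 2  0->2 ok
  [8] y  {2}  => 2  2->2 ok
  [9] x  {0,1}  => 0  2->0 ok
  [10] x  {0,1}  => 1  0->1 ok
  [11] x  {0,1}  => 0  1->0 ok
  [12] x  {0,1}  => 1  0->1 ok
  [13] x  {0,1}  => 0  1->0 ok
  [14] x  {0,1}  => 1  0->1 ok

0,1,1,1,0,1,0,2,2,0,1,0,1,0,1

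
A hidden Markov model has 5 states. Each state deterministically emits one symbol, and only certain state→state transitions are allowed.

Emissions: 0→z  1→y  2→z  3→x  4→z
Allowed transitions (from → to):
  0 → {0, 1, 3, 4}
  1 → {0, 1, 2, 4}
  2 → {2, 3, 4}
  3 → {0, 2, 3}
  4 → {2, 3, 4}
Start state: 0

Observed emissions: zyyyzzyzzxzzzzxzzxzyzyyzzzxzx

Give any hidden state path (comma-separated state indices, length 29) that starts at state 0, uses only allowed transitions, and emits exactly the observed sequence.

  t0 'z' -> {0,2,4}, take 0 (start)
  t1 'y' -> {1}, take 1 (0->1 ok)
  t2 'y' -> {1}, take 1 (1->1 ok)
  t3 'y' -> {1}, take 1 (1->1 ok)
  t4 'z' -> {0,2,4}, take 0 (1->0 ok)
  t5 'z' -> {0,2,4}, take 0 (0->0 ok)
  t6 'y' -> {1}, take 1 (0->1 ok)
  t7 'z' -> {0,2,4}, take 4 (1->4 ok)
  t8 'z' -> {0,2,4}, take 4 (4->4 ok)
  t9 'x' -> {3}, take 3 (4->3 ok)
  t10 'z' -> {0,2,4}, take 0 (3->0 ok)
  t11 'z' -> {0,2,4}, take 4 (0->4 ok)
  t12 'z' -> {0,2,4}, take 4 (4->4 ok)
  t13 'z' -> {0,2,4}, take 2 (4->2 ok)
  t14 'x' -> {3}, take 3 (2->3 ok)
  t15 'z' -> {0,2,4}, take 2 (3->2 ok)
  t16 'z' -> {0,2,4}, take 4 (2->4 ok)
  t17 'x' -> {3}, take 3 (4->3 ok)
  t18 'z' -> {0,2,4}, take 0 (3->0 ok)
  t19 'y' -> {1}, take 1 (0->1 ok)
  t20 'z' -> {0,2,4}, take 0 (1->0 ok)
  t21 'y' -> {1}, take 1 (0->1 ok)
  t22 'y' -> {1}, take 1 (1->1 ok)
  t23 'z' -> {0,2,4}, take 2 (1->2 ok)
  t24 'z' -> {0,2,4}, take 2 (2->2 ok)
  t25 'z' -> {0,2,4}, take 2 (2->2 ok)
  t26 'x' -> {3}, take 3 (2->3 ok)
  t27 'z' -> {0,2,4}, take 0 (3->0 ok)
  t28 'x' -> {3}, take 3 (0->3 ok)

0,1,1,1,0,0,1,4,4,3,0,4,4,2,3,2,4,3,0,1,0,1,1,2,2,2,3,0,3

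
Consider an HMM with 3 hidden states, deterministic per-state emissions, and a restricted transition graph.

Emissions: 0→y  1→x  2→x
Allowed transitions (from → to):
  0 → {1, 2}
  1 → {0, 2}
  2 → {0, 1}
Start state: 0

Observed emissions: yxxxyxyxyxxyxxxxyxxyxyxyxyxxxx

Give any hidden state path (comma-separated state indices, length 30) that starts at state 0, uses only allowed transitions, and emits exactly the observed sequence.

0,1,2,1,0,1,0,2,0,1,2,0,1,2,1,2,0,1,2,0,1,0,2,0,2,0,1,2,1,2

  t0 'y' -> {0}, take 0 (start)
  t1 'x' -> {1,2}, take 1 (0->1 ok)
  t2 'x' -> {1,2}, take 2 (1->2 ok)
  t3 'x' -> {1,2}, take 1 (2->1 ok)
  t4 'y' -> {0}, take 0 (1->0 ok)
  t5 'x' -> {1,2}, take 1 (0->1 ok)
  t6 'y' -> {0}, take 0 (1->0 ok)
  t7 'x' -> {1,2}, take 2 (0->2 ok)
  t8 'y' -> {0}, take 0 (2->0 ok)
  t9 'x' -> {1,2}, take 1 (0->1 ok)
  t10 'x' -> {1,2}, take 2 (1->2 ok)
  t11 'y' -> {0}, take 0 (2->0 ok)
  t12 'x' -> {1,2}, take 1 (0->1 ok)
  t13 'x' -> {1,2}, take 2 (1->2 ok)
  t14 'x' -> {1,2}, take 1 (2->1 ok)
  t15 'x' -> {1,2}, take 2 (1->2 ok)
  t16 'y' -> {0}, take 0 (2->0 ok)
  t17 'x' -> {1,2}, take 1 (0->1 ok)
  t18 'x' -> {1,2}, take 2 (1->2 ok)
  t19 'y' -> {0}, take 0 (2->0 ok)
  t20 'x' -> {1,2}, take 1 (0->1 ok)
  t21 'y' -> {0}, take 0 (1->0 ok)
  t22 'x' -> {1,2}, take 2 (0->2 ok)
  t23 'y' -> {0}, take 0 (2->0 ok)
  t24 'x' -> {1,2}, take 2 (0->2 ok)
  t25 'y' -> {0}, take 0 (2->0 ok)
  t26 'x' -> {1,2}, take 1 (0->1 ok)
  t27 'x' -> {1,2}, take 2 (1->2 ok)
  t28 'x' -> {1,2}, take 1 (2->1 ok)
  t29 'x' -> {1,2}, take 2 (1->2 ok)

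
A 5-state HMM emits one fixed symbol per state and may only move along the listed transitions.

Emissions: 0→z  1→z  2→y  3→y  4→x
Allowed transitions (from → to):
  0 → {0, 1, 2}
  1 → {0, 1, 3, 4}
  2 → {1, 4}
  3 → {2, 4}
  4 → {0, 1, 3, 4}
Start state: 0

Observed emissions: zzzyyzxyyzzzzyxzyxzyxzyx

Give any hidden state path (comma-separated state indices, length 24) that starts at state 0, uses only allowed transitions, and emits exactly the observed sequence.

  t0 'z' -> {0,1}, take 0 (start)
  t1 'z' -> {0,1}, take 1 (0->1 ok)
  t2 'z' -> {0,1}, take 1 (1->1 ok)
  t3 'y' -> {2,3}, take 3 (1->3 ok)
  t4 'y' -> {2,3}, take 2 (3->2 ok)
  t5 'z' -> {0,1}, take 1 (2->1 ok)
  t6 'x' -> {4}, take 4 (1->4 ok)
  t7 'y' -> {2,3}, take 3 (4->3 ok)
  t8 'y' -> {2,3}, take 2 (3->2 ok)
  t9 'z' -> {0,1}, take 1 (2->1 ok)
  t10 'z' -> {0,1}, take 0 (1->0 ok)
  t11 'z' -> {0,1}, take 0 (0->0 ok)
  t12 'z' -> {0,1}, take 1 (0->1 ok)
  t13 'y' -> {2,3}, take 3 (1->3 ok)
  t14 'x' -> {4}, take 4 (3->4 ok)
  t15 'z' -> {0,1}, take 1 (4->1 ok)
  t16 'y' -> {2,3}, take 3 (1->3 ok)
  t17 'x' -> {4}, take 4 (3->4 ok)
  t18 'z' -> {0,1}, take 1 (4->1 ok)
  t19 'y' -> {2,3}, take 3 (1->3 ok)
  t20 'x' -> {4}, take 4 (3->4 ok)
  t21 'z' -> {0,1}, take 0 (4->0 ok)
  t22 'y' -> {2,3}, take 2 (0->2 ok)
  t23 'x' -> {4}, take 4 (2->4 ok)

0,1,1,3,2,1,4,3,2,1,0,0,1,3,4,1,3,4,1,3,4,0,2,4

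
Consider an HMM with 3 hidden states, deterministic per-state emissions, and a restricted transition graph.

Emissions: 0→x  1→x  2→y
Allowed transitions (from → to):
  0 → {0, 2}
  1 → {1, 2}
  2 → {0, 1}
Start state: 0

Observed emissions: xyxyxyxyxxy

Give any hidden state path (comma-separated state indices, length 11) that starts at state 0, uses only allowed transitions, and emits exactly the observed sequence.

  0: obs=x cand={0,1} pick 0 [start]
  1: obs=y cand={2} pick 2 [0->2 ok]
  2: obs=x cand={0,1} pick 1 [2->1 ok]
  3: obs=y cand={2} pick 2 [1->2 ok]
  4: obs=x cand={0,1} pick 0 [2->0 ok]
  5: obs=y cand={2} pick 2 [0->2 ok]
  6: obs=x cand={0,1} pick 0 [2->0 ok]
  7: obs=y cand={2} pick 2 [0->2 ok]
  8: obs=x cand={0,1} pick 0 [2->0 ok]
  9: obs=x cand={0,1} pick 0 [0->0 ok]
  10: obs=y cand={2} pick 2 [0->2 ok]

0,2,1,2,0,2,0,2,0,0,2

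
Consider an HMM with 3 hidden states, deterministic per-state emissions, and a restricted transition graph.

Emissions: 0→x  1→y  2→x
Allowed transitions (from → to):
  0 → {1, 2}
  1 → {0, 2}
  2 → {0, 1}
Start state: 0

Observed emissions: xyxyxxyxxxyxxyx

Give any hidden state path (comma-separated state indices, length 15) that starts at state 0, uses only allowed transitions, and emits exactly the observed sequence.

  [0] x  {0,2}  => 0  start
  [1] y  {1}  => 1  0->1 ok
  [2] x  {0,2}  => 0  1->0 ok
  [3] y  {1}  => 1  0->1 ok
  [4] x  {0,2}  => 2  1->2 ok
  [5] x  {0,2}  => 0  2->0 ok
  [6] y  {1}  => 1  0->1 ok
  [7] x  {0,2}  => 0  1->0 ok
  [8] x  {0,2}  => 2  0->2 ok
  [9] x  {0,2}  => 0  2->0 ok
  [10] y  {1}  => 1  0->1 ok
  [11] x  {0,2}  => 2  1->2 ok
  [12] x  {0,2}  => 0  2->0 ok
  [13] y  {1}  => 1  0->1 ok
  [14] x  {0,2}  => 0  1->0 ok

0,1,0,1,2,0,1,0,2,0,1,2,0,1,0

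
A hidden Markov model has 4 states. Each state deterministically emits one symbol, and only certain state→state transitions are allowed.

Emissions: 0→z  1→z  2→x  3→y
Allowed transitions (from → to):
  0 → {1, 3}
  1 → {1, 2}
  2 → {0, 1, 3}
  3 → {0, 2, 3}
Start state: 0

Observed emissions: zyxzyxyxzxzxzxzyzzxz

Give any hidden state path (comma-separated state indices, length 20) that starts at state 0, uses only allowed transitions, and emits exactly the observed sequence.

  0: obs=z cand={0,1} pick 0 [start]
  1: obs=y cand={3} pick 3 [0->3 ok]
  2: obs=x cand={2} pick 2 [3->2 ok]
  3: obs=z cand={0,1} pick 0 [2->0 ok]
  4: obs=y cand={3} pick 3 [0->3 ok]
  5: obs=x cand={2} pick 2 [3->2 ok]
  6: obs=y cand={3} pick 3 [2->3 ok]
  7: obs=x cand={2} pick 2 [3->2 ok]
  8: obs=z cand={0,1} pick 1 [2->1 ok]
  9: obs=x cand={2} pick 2 [1->2 ok]
  10: obs=z cand={0,1} pick 1 [2->1 ok]
  11: obs=x cand={2} pick 2 [1->2 ok]
  12: obs=z cand={0,1} pick 1 [2->1 ok]
  13: obs=x cand={2} pick 2 [1->2 ok]
  14: obs=z cand={0,1} pick 0 [2->0 ok]
  15: obs=y cand={3} pick 3 [0->3 ok]
  16: obs=z cand={0,1} pick 0 [3->0 ok]
  17: obs=z cand={0,1} pick 1 [0->1 ok]
  18: obs=x cand={2} pick 2 [1->2 ok]
  19: obs=z cand={0,1} pick 1 [2->1 ok]

0,3,2,0,3,2,3,2,1,2,1,2,1,2,0,3,0,1,2,1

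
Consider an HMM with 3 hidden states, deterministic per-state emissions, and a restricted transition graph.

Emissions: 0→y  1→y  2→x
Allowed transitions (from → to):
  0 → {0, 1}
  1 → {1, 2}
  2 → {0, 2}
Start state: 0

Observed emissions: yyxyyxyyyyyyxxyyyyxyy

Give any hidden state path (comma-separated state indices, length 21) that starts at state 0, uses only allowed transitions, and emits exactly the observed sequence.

  [0] y  {0,1}  => 0  start
  [1] y  {0,1}  => 1  0->1 ok
  [2] x  {2}  => 2  1->2 ok
  [3] y  {0,1}  => 0  2->0 ok
  [4] y  {0,1}  => 1  0->1 ok
  [5] x  {2}  => 2  1->2 ok
  [6] y  {0,1}  => 0  2->0 ok
  [7] y  {0,1}  => 0  0->0 ok
  [8] y  {0,1}  => 0  0->0 ok
  [9] y  {0,1}  => 1  0->1 ok
  [10] y  {0,1}  => 1  1->1 ok
  [11] y  {0,1}  => 1  1->1 ok
  [12] x  {2}  => 2  1->2 ok
  [13] x  {2}  => 2  2->2 ok
  [14] y  {0,1}  => 0  2->0 ok
  [15] y  {0,1}  => 0  0->0 ok
  [16] y  {0,1}  => 0  0->0 ok
  [17] y  {0,1}  => 1  0->1 ok
  [18] x  {2}  => 2  1->2 ok
  [19] y  {0,1}  => 0  2->0 ok
  [20] y  {0,1}  => 1  0->1 ok

0,1,2,0,1,2,0,0,0,1,1,1,2,2,0,0,0,1,2,0,1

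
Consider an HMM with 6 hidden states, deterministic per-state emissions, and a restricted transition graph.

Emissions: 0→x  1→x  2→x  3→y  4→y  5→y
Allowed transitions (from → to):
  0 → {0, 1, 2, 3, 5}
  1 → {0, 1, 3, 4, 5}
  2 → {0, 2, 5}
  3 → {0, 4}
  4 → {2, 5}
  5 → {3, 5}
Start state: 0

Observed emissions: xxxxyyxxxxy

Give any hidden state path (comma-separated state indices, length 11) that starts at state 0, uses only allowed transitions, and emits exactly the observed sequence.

0,0,2,2,5,3,0,0,0,1,3

  pos 0: x in {0,1,2}, choose 0; start
  pos 1: x in {0,1,2}, choose 0; 0->0 ok
  pos 2: x in {0,1,2}, choose 2; 0->2 ok
  pos 3: x in {0,1,2}, choose 2; 2->2 ok
  pos 4: y in {3,4,5}, choose 5; 2->5 ok
  pos 5: y in {3,4,5}, choose 3; 5->3 ok
  pos 6: x in {0,1,2}, choose 0; 3->0 ok
  pos 7: x in {0,1,2}, choose 0; 0->0 ok
  pos 8: x in {0,1,2}, choose 0; 0->0 ok
  pos 9: x in {0,1,2}, choose 1; 0->1 ok
  pos 10: y in {3,4,5}, choose 3; 1->3 ok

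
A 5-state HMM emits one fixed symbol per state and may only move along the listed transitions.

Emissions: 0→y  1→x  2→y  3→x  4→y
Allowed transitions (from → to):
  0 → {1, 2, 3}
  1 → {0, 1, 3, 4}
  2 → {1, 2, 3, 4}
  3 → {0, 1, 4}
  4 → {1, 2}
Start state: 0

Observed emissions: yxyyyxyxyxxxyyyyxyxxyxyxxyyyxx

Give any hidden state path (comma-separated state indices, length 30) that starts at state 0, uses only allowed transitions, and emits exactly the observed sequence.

0,3,0,2,2,1,0,1,0,1,1,3,4,2,2,2,1,0,1,3,4,1,4,1,1,0,2,4,1,1

  pos 0: y in {0,2,4}, choose 0; start
  pos 1: x in {1,3}, choose 3; 0->3 ok
  pos 2: y in {0,2,4}, choose 0; 3->0 ok
  pos 3: y in {0,2,4}, choose 2; 0->2 ok
  pos 4: y in {0,2,4}, choose 2; 2->2 ok
  pos 5: x in {1,3}, choose 1; 2->1 ok
  pos 6: y in {0,2,4}, choose 0; 1->0 ok
  pos 7: x in {1,3}, choose 1; 0->1 ok
  pos 8: y in {0,2,4}, choose 0; 1->0 ok
  pos 9: x in {1,3}, choose 1; 0->1 ok
  pos 10: x in {1,3}, choose 1; 1->1 ok
  pos 11: x in {1,3}, choose 3; 1->3 ok
  pos 12: y in {0,2,4}, choose 4; 3->4 ok
  pos 13: y in {0,2,4}, choose 2; 4->2 ok
  pos 14: y in {0,2,4}, choose 2; 2->2 ok
  pos 15: y in {0,2,4}, choose 2; 2->2 ok
  pos 16: x in {1,3}, choose 1; 2->1 ok
  pos 17: y in {0,2,4}, choose 0; 1->0 ok
  pos 18: x in {1,3}, choose 1; 0->1 ok
  pos 19: x in {1,3}, choose 3; 1->3 ok
  pos 20: y in {0,2,4}, choose 4; 3->4 ok
  pos 21: x in {1,3}, choose 1; 4->1 ok
  pos 22: y in {0,2,4}, choose 4; 1->4 ok
  pos 23: x in {1,3}, choose 1; 4->1 ok
  pos 24: x in {1,3}, choose 1; 1->1 ok
  pos 25: y in {0,2,4}, choose 0; 1->0 ok
  pos 26: y in {0,2,4}, choose 2; 0->2 ok
  pos 27: y in {0,2,4}, choose 4; 2->4 ok
  pos 28: x in {1,3}, choose 1; 4->1 ok
  pos 29: x in {1,3}, choose 1; 1->1 ok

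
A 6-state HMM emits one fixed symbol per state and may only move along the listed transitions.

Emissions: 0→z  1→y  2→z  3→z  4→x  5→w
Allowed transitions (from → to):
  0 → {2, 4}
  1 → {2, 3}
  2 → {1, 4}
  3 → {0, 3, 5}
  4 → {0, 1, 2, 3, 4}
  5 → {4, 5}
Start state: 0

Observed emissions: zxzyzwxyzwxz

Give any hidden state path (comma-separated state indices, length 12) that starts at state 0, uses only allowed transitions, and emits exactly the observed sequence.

0,4,2,1,3,5,4,1,3,5,4,2

  pos 0: z in {0,2,3}, choose 0; start
  pos 1: x in {4}, choose 4; 0->4 ok
  pos 2: z in {0,2,3}, choose 2; 4->2 ok
  pos 3: y in {1}, choose 1; 2->1 ok
  pos 4: z in {0,2,3}, choose 3; 1->3 ok
  pos 5: w in {5}, choose 5; 3->5 ok
  pos 6: x in {4}, choose 4; 5->4 ok
  pos 7: y in {1}, choose 1; 4->1 ok
  pos 8: z in {0,2,3}, choose 3; 1->3 ok
  pos 9: w in {5}, choose 5; 3->5 ok
  pos 10: x in {4}, choose 4; 5->4 ok
  pos 11: z in {0,2,3}, choose 2; 4->2 ok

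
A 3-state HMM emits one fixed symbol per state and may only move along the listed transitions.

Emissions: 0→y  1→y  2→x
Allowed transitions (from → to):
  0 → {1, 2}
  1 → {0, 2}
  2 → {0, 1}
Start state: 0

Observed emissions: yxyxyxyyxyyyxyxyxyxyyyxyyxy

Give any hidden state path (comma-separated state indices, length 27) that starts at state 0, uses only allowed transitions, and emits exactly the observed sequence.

0,2,1,2,0,2,1,0,2,1,0,1,2,0,2,0,2,1,2,0,1,0,2,0,1,2,0

  0: obs=y cand={0,1} pick 0 [start]
  1: obs=x cand={2} pick 2 [0->2 ok]
  2: obs=y cand={0,1} pick 1 [2->1 ok]
  3: obs=x cand={2} pick 2 [1->2 ok]
  4: obs=y cand={0,1} pick 0 [2->0 ok]
  5: obs=x cand={2} pick 2 [0->2 ok]
  6: obs=y cand={0,1} pick 1 [2->1 ok]
  7: obs=y cand={0,1} pick 0 [1->0 ok]
  8: obs=x cand={2} pick 2 [0->2 ok]
  9: obs=y cand={0,1} pick 1 [2->1 ok]
  10: obs=y cand={0,1} pick 0 [1->0 ok]
  11: obs=y cand={0,1} pick 1 [0->1 ok]
  12: obs=x cand={2} pick 2 [1->2 ok]
  13: obs=y cand={0,1} pick 0 [2->0 ok]
  14: obs=x cand={2} pick 2 [0->2 ok]
  15: obs=y cand={0,1} pick 0 [2->0 ok]
  16: obs=x cand={2} pick 2 [0->2 ok]
  17: obs=y cand={0,1} pick 1 [2->1 ok]
  18: obs=x cand={2} pick 2 [1->2 ok]
  19: obs=y cand={0,1} pick 0 [2->0 ok]
  20: obs=y cand={0,1} pick 1 [0->1 ok]
  21: obs=y cand={0,1} pick 0 [1->0 ok]
  22: obs=x cand={2} pick 2 [0->2 ok]
  23: obs=y cand={0,1} pick 0 [2->0 ok]
  24: obs=y cand={0,1} pick 1 [0->1 ok]
  25: obs=x cand={2} pick 2 [1->2 ok]
  26: obs=y cand={0,1} pick 0 [2->0 ok]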